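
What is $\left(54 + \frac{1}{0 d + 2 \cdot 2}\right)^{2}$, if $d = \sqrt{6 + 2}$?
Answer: $\frac{47089}{16} \approx 2943.1$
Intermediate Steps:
$d = 2 \sqrt{2}$ ($d = \sqrt{8} = 2 \sqrt{2} \approx 2.8284$)
$\left(54 + \frac{1}{0 d + 2 \cdot 2}\right)^{2} = \left(54 + \frac{1}{0 \cdot 2 \sqrt{2} + 2 \cdot 2}\right)^{2} = \left(54 + \frac{1}{0 + 4}\right)^{2} = \left(54 + \frac{1}{4}\right)^{2} = \left(\frac{217}{4}\right)^{2} = \frac{47089}{16}$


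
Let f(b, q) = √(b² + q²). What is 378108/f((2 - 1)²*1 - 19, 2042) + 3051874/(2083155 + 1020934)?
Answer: 3051874/3104089 + 94527*√1042522/521261 ≈ 186.14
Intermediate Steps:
378108/f((2 - 1)²*1 - 19, 2042) + 3051874/(2083155 + 1020934) = 378108/(√(((2 - 1)²*1 - 19)² + 2042²)) + 3051874/(2083155 + 1020934) = 378108/(√((1²*1 - 19)² + 4169764)) + 3051874/3104089 = 378108/(√((1*1 - 19)² + 4169764)) + 3051874*(1/3104089) = 378108/(√((1 - 19)² + 4169764)) + 3051874/3104089 = 378108/(√((-18)² + 4169764)) + 3051874/3104089 = 378108/(√(324 + 4169764)) + 3051874/3104089 = 378108/(√4170088) + 3051874/3104089 = 378108/((2*√1042522)) + 3051874/3104089 = 378108*(√1042522/2085044) + 3051874/3104089 = 94527*√1042522/521261 + 3051874/3104089 = 3051874/3104089 + 94527*√1042522/521261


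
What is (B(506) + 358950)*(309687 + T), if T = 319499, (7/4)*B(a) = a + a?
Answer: 1583471147828/7 ≈ 2.2621e+11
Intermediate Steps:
B(a) = 8*a/7 (B(a) = 4*(a + a)/7 = 4*(2*a)/7 = 8*a/7)
(B(506) + 358950)*(309687 + T) = ((8/7)*506 + 358950)*(309687 + 319499) = (4048/7 + 358950)*629186 = (2516698/7)*629186 = 1583471147828/7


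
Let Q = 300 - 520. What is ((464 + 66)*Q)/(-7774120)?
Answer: 2915/194353 ≈ 0.014998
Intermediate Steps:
Q = -220
((464 + 66)*Q)/(-7774120) = ((464 + 66)*(-220))/(-7774120) = (530*(-220))*(-1/7774120) = -116600*(-1/7774120) = 2915/194353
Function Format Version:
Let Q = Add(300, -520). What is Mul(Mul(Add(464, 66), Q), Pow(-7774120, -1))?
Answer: Rational(2915, 194353) ≈ 0.014998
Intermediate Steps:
Q = -220
Mul(Mul(Add(464, 66), Q), Pow(-7774120, -1)) = Mul(Mul(Add(464, 66), -220), Pow(-7774120, -1)) = Mul(Mul(530, -220), Rational(-1, 7774120)) = Mul(-116600, Rational(-1, 7774120)) = Rational(2915, 194353)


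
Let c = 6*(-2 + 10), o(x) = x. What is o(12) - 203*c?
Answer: -9732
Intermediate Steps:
c = 48 (c = 6*8 = 48)
o(12) - 203*c = 12 - 203*48 = 12 - 9744 = -9732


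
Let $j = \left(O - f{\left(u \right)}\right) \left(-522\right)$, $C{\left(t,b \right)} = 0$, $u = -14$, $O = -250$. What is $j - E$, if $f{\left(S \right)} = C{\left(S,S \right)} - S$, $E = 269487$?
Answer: $-131679$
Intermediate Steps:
$f{\left(S \right)} = - S$ ($f{\left(S \right)} = 0 - S = - S$)
$j = 137808$ ($j = \left(-250 - \left(-1\right) \left(-14\right)\right) \left(-522\right) = \left(-250 - 14\right) \left(-522\right) = \left(-264\right) \left(-522\right) = 137808$)
$j - E = 137808 - 269487 = -131679$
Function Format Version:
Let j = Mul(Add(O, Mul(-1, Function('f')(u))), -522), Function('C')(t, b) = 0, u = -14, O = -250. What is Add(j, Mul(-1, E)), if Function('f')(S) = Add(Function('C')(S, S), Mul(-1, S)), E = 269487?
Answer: -131679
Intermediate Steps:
Function('f')(S) = Mul(-1, S) (Function('f')(S) = Add(0, Mul(-1, S)) = Mul(-1, S))
j = 137808 (j = Mul(Add(-250, Mul(-1, Mul(-1, -14))), -522) = Mul(Add(-250, Mul(-1, 14)), -522) = Mul(Add(-250, -14), -522) = Mul(-264, -522) = 137808)
Add(j, Mul(-1, E)) = Add(137808, Mul(-1, 269487)) = Add(137808, -269487) = -131679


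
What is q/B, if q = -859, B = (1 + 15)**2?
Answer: -859/256 ≈ -3.3555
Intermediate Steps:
B = 256 (B = 16**2 = 256)
q/B = -859/256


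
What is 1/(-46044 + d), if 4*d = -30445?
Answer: -4/214621 ≈ -1.8638e-5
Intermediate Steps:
d = -30445/4 (d = (¼)*(-30445) = -30445/4 ≈ -7611.3)
1/(-46044 + d) = 1/(-46044 - 30445/4) = 1/(-214621/4) = -4/214621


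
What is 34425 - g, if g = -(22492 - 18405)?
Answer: 38512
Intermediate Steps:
g = -4087 (g = -1*4087 = -4087)
34425 - g = 34425 - 1*(-4087) = 34425 + 4087 = 38512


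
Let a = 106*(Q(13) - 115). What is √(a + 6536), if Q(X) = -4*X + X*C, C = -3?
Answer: 30*I*√17 ≈ 123.69*I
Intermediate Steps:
Q(X) = -7*X (Q(X) = -4*X + X*(-3) = -4*X - 3*X = -7*X)
a = -21836 (a = 106*(-7*13 - 115) = 106*(-91 - 115) = 106*(-206) = -21836)
√(a + 6536) = √(-21836 + 6536) = √(-15300) = 30*I*√17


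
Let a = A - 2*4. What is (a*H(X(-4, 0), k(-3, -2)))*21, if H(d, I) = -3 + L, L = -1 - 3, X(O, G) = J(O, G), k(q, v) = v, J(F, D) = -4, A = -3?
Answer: 1617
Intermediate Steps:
X(O, G) = -4
L = -4
H(d, I) = -7 (H(d, I) = -3 - 4 = -7)
a = -11 (a = -3 - 2*4 = -3 - 8 = -11)
(a*H(X(-4, 0), k(-3, -2)))*21 = -11*(-7)*21 = 77*21 = 1617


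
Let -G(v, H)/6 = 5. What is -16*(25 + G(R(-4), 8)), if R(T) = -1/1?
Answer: 80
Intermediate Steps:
R(T) = -1 (R(T) = -1*1 = -1)
G(v, H) = -30 (G(v, H) = -6*5 = -30)
-16*(25 + G(R(-4), 8)) = -16*(25 - 30) = -16*(-5) = 80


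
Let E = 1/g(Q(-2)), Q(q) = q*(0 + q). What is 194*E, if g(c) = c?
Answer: 97/2 ≈ 48.500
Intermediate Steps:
Q(q) = q² (Q(q) = q*q = q²)
E = ¼ (E = 1/((-2)²) = 1/4 = ¼ ≈ 0.25000)
194*E = 194*(¼) = 97/2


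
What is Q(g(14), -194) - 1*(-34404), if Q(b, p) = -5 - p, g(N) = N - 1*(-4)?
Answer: 34593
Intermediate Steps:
g(N) = 4 + N (g(N) = N + 4 = 4 + N)
Q(g(14), -194) - 1*(-34404) = (-5 - 1*(-194)) - 1*(-34404) = (-5 + 194) + 34404 = 189 + 34404 = 34593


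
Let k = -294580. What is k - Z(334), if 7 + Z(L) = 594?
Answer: -295167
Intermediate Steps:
Z(L) = 587 (Z(L) = -7 + 594 = 587)
k - Z(334) = -294580 - 1*587 = -294580 - 587 = -295167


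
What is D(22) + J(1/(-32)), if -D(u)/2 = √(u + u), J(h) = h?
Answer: -1/32 - 4*√11 ≈ -13.298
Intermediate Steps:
D(u) = -2*√2*√u (D(u) = -2*√(u + u) = -2*√2*√u)
D(22) + J(1/(-32)) = -2*√2*√22 + 1/(-32) = -4*√11 - 1/32 = -1/32 - 4*√11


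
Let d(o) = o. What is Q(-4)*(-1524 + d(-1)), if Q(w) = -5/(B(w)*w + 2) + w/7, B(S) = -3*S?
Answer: 227225/322 ≈ 705.67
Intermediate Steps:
Q(w) = -5/(2 - 3*w²) + w/7 (Q(w) = -5/((-3*w)*w + 2) + w/7 = -5/(-3*w² + 2) + w*(⅐) = -5/(2 - 3*w²) + w/7)
Q(-4)*(-1524 + d(-1)) = ((-35 - 3*(-4)³ + 2*(-4))/(7*(2 - 3*(-4)²)))*(-1524 - 1) = ((-35 - 3*(-64) - 8)/(7*(2 - 3*16)))*(-1525) = ((-35 + 192 - 8)/(7*(2 - 48)))*(-1525) = ((⅐)*149/(-46))*(-1525) = ((⅐)*(-1/46)*149)*(-1525) = -149/322*(-1525) = 227225/322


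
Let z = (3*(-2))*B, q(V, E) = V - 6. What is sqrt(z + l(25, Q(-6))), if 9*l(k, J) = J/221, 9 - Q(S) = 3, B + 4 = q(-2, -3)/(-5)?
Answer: sqrt(158277990)/3315 ≈ 3.7951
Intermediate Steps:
q(V, E) = -6 + V
B = -12/5 (B = -4 + (-6 - 2)/(-5) = -4 - 8*(-1/5) = -4 + 8/5 = -12/5 ≈ -2.4000)
Q(S) = 6 (Q(S) = 9 - 1*3 = 9 - 3 = 6)
l(k, J) = J/1989 (l(k, J) = (J/221)/9 = J/1989)
z = 72/5 (z = (3*(-2))*(-12/5) = -6*(-12/5) = 72/5 ≈ 14.400)
sqrt(z + l(25, Q(-6))) = sqrt(72/5 + (1/1989)*6) = sqrt(72/5 + 2/663) = sqrt(47746/3315) = sqrt(158277990)/3315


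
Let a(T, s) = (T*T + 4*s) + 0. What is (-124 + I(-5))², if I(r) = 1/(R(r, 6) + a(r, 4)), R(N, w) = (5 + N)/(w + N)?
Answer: 25836889/1681 ≈ 15370.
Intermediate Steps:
R(N, w) = (5 + N)/(N + w)
a(T, s) = T² + 4*s (a(T, s) = (T² + 4*s) + 0 = T² + 4*s)
I(r) = 1/(16 + r² + (5 + r)/(6 + r)) (I(r) = 1/((5 + r)/(r + 6) + (r² + 4*4)) = 1/((5 + r)/(6 + r) + (r² + 16)) = 1/((5 + r)/(6 + r) + (16 + r²)) = 1/(16 + r² + (5 + r)/(6 + r)))
(-124 + I(-5))² = (-124 + (6 - 5)/(5 - 5 + (6 - 5)*(16 + (-5)²)))² = (-124 + 1/(5 - 5 + 1*(16 + 25)))² = (-124 + 1/(5 - 5 + 1*41))² = (-124 + 1/(5 - 5 + 41))² = (-124 + 1/41)² = (-5083/41)² = 25836889/1681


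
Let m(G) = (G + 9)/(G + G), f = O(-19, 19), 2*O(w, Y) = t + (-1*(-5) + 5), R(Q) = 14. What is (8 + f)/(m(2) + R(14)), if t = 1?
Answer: 54/67 ≈ 0.80597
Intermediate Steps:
O(w, Y) = 11/2 (O(w, Y) = (1 + (-1*(-5) + 5))/2 = (1 + (5 + 5))/2 = (1 + 10)/2 = (1/2)*11 = 11/2)
f = 11/2 ≈ 5.5000
m(G) = (9 + G)/(2*G) (m(G) = (9 + G)/((2*G)) = (9 + G)*(1/(2*G)) = (9 + G)/(2*G))
(8 + f)/(m(2) + R(14)) = (8 + 11/2)/((1/2)*(9 + 2)/2 + 14) = 27/(2*((1/2)*(1/2)*11 + 14)) = 27/(2*(11/4 + 14)) = 27/(2*(67/4)) = (27/2)*(4/67) = 54/67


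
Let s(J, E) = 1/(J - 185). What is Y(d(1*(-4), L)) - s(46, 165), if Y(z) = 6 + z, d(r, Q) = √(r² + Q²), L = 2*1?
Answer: 835/139 + 2*√5 ≈ 10.479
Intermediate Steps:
L = 2
s(J, E) = 1/(-185 + J)
d(r, Q) = √(Q² + r²)
Y(d(1*(-4), L)) - s(46, 165) = (6 + √(2² + (1*(-4))²)) - 1/(-185 + 46) = (6 + √(4 + (-4)²)) - 1/(-139) = (6 + √(4 + 16)) - 1*(-1/139) = (6 + √20) + 1/139 = (6 + 2*√5) + 1/139 = 835/139 + 2*√5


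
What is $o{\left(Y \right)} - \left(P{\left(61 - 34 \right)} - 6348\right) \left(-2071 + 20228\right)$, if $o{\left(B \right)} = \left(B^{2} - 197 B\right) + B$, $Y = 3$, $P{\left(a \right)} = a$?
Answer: $114769818$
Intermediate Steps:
$o{\left(B \right)} = B^{2} - 196 B$
$o{\left(Y \right)} - \left(P{\left(61 - 34 \right)} - 6348\right) \left(-2071 + 20228\right) = 3 \left(-196 + 3\right) - \left(\left(61 - 34\right) - 6348\right) \left(-2071 + 20228\right) = 3 \left(-193\right) - \left(27 - 6348\right) 18157 = -579 - \left(-6321\right) 18157 = -579 - -114770397 = -579 + 114770397 = 114769818$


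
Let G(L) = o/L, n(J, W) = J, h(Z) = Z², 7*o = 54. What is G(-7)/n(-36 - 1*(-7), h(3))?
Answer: 54/1421 ≈ 0.038001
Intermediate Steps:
o = 54/7 (o = (⅐)*54 = 54/7 ≈ 7.7143)
G(L) = 54/(7*L)
G(-7)/n(-36 - 1*(-7), h(3)) = ((54/7)/(-7))/(-36 - 1*(-7)) = ((54/7)*(-⅐))/(-36 + 7) = -54/49/(-29) = -54/49*(-1/29) = 54/1421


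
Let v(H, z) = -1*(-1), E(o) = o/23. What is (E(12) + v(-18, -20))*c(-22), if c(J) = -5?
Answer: -175/23 ≈ -7.6087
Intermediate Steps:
E(o) = o/23 (E(o) = o*(1/23) = o/23)
v(H, z) = 1
(E(12) + v(-18, -20))*c(-22) = ((1/23)*12 + 1)*(-5) = (12/23 + 1)*(-5) = (35/23)*(-5) = -175/23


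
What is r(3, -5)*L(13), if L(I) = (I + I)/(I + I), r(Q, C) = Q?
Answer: 3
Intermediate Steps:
L(I) = 1 (L(I) = (2*I)/((2*I)) = (2*I)*(1/(2*I)) = 1)
r(3, -5)*L(13) = 3*1 = 3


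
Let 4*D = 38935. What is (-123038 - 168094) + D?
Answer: -1125593/4 ≈ -2.8140e+5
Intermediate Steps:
D = 38935/4 (D = (¼)*38935 = 38935/4 ≈ 9733.8)
(-123038 - 168094) + D = (-123038 - 168094) + 38935/4 = -291132 + 38935/4 = -1125593/4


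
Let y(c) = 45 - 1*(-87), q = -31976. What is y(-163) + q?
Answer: -31844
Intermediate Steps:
y(c) = 132 (y(c) = 45 + 87 = 132)
y(-163) + q = 132 - 31976 = -31844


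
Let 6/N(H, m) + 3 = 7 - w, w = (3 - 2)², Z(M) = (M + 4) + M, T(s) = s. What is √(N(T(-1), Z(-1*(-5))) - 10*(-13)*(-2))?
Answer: I*√258 ≈ 16.062*I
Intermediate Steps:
Z(M) = 4 + 2*M (Z(M) = (4 + M) + M = 4 + 2*M)
w = 1 (w = 1² = 1)
N(H, m) = 2 (N(H, m) = 6/(-3 + (7 - 1*1)) = 6/(-3 + (7 - 1)) = 6/(-3 + 6) = 6/3 = 6*(⅓) = 2)
√(N(T(-1), Z(-1*(-5))) - 10*(-13)*(-2)) = √(2 - 10*(-13)*(-2)) = √(2 + 130*(-2)) = √(2 - 260) = √(-258) = I*√258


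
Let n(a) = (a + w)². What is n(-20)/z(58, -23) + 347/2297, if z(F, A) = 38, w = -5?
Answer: 1448811/87286 ≈ 16.598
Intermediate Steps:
n(a) = (-5 + a)² (n(a) = (a - 5)² = (-5 + a)²)
n(-20)/z(58, -23) + 347/2297 = (-5 - 20)²/38 + 347/2297 = (-25)²*(1/38) + 347*(1/2297) = 625*(1/38) + 347/2297 = 625/38 + 347/2297 = 1448811/87286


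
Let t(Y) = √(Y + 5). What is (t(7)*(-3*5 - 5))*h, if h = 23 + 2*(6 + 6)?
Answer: -1880*√3 ≈ -3256.3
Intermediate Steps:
h = 47 (h = 23 + 2*12 = 23 + 24 = 47)
t(Y) = √(5 + Y)
(t(7)*(-3*5 - 5))*h = (√(5 + 7)*(-3*5 - 5))*47 = (√12*(-15 - 5))*47 = ((2*√3)*(-20))*47 = -40*√3*47 = -1880*√3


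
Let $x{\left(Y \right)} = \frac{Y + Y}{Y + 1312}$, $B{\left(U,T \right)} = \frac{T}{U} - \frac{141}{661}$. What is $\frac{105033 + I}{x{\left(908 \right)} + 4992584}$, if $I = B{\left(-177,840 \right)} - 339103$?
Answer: $- \frac{5066422577595}{108061727501426} \approx -0.046885$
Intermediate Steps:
$B{\left(U,T \right)} = - \frac{141}{661} + \frac{T}{U}$ ($B{\left(U,T \right)} = \frac{T}{U} - \frac{141}{661} = - \frac{141}{661} + \frac{T}{U}$)
$x{\left(Y \right)} = \frac{2 Y}{1312 + Y}$
$I = - \frac{13224871296}{38999}$ ($I = \left(- \frac{141}{661} + \frac{840}{-177}\right) - 339103 = \left(- \frac{141}{661} + 840 \left(- \frac{1}{177}\right)\right) - 339103 = \left(- \frac{141}{661} - \frac{280}{59}\right) - 339103 = - \frac{193399}{38999} - 339103 = - \frac{13224871296}{38999} \approx -3.3911 \cdot 10^{5}$)
$\frac{105033 + I}{x{\left(908 \right)} + 4992584} = \frac{105033 - \frac{13224871296}{38999}}{2 \cdot 908 \frac{1}{1312 + 908} + 4992584} = - \frac{9128689329}{38999 \left(2 \cdot 908 \cdot \frac{1}{2220} + 4992584\right)} = - \frac{9128689329}{38999 \left(\frac{454}{555} + 4992584\right)} = - \frac{9128689329}{38999 \cdot \frac{2770884574}{555}} = \left(- \frac{9128689329}{38999}\right) \frac{555}{2770884574} = - \frac{5066422577595}{108061727501426}$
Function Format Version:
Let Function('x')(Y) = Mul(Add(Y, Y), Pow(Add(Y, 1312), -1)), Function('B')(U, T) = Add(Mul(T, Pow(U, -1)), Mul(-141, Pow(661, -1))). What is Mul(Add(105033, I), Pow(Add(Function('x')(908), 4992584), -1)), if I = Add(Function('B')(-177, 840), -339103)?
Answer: Rational(-5066422577595, 108061727501426) ≈ -0.046885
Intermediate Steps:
Function('B')(U, T) = Add(Rational(-141, 661), Mul(T, Pow(U, -1))) (Function('B')(U, T) = Add(Mul(T, Pow(U, -1)), Mul(-141, Rational(1, 661))) = Add(Mul(T, Pow(U, -1)), Rational(-141, 661)) = Add(Rational(-141, 661), Mul(T, Pow(U, -1))))
Function('x')(Y) = Mul(2, Y, Pow(Add(1312, Y), -1)) (Function('x')(Y) = Mul(Mul(2, Y), Pow(Add(1312, Y), -1)) = Mul(2, Y, Pow(Add(1312, Y), -1)))
I = Rational(-13224871296, 38999) (I = Add(Add(Rational(-141, 661), Mul(840, Pow(-177, -1))), -339103) = Add(Add(Rational(-141, 661), Mul(840, Rational(-1, 177))), -339103) = Add(Add(Rational(-141, 661), Rational(-280, 59)), -339103) = Add(Rational(-193399, 38999), -339103) = Rational(-13224871296, 38999) ≈ -3.3911e+5)
Mul(Add(105033, I), Pow(Add(Function('x')(908), 4992584), -1)) = Mul(Add(105033, Rational(-13224871296, 38999)), Pow(Add(Mul(2, 908, Pow(Add(1312, 908), -1)), 4992584), -1)) = Mul(Rational(-9128689329, 38999), Pow(Add(Mul(2, 908, Pow(2220, -1)), 4992584), -1)) = Mul(Rational(-9128689329, 38999), Pow(Add(Mul(2, 908, Rational(1, 2220)), 4992584), -1)) = Mul(Rational(-9128689329, 38999), Pow(Add(Rational(454, 555), 4992584), -1)) = Mul(Rational(-9128689329, 38999), Pow(Rational(2770884574, 555), -1)) = Mul(Rational(-9128689329, 38999), Rational(555, 2770884574)) = Rational(-5066422577595, 108061727501426)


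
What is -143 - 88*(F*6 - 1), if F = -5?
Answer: 2585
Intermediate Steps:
-143 - 88*(F*6 - 1) = -143 - 88*(-5*6 - 1) = -143 - 88*(-30 - 1) = -143 - 88*(-31) = -143 + 2728 = 2585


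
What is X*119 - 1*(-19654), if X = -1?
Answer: 19535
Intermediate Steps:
X*119 - 1*(-19654) = -1*119 - 1*(-19654) = -119 + 19654 = 19535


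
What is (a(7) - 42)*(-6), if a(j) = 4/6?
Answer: 248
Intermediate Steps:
a(j) = ⅔ (a(j) = 4*(⅙) = ⅔)
(a(7) - 42)*(-6) = (⅔ - 42)*(-6) = -124/3*(-6) = 248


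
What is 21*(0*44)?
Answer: 0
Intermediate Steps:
21*(0*44) = 21*0 = 0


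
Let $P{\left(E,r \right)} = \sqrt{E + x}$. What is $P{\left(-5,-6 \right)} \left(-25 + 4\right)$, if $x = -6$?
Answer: $- 21 i \sqrt{11} \approx - 69.649 i$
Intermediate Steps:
$P{\left(E,r \right)} = \sqrt{-6 + E}$ ($P{\left(E,r \right)} = \sqrt{E - 6} = \sqrt{-6 + E}$)
$P{\left(-5,-6 \right)} \left(-25 + 4\right) = \sqrt{-6 - 5} \left(-25 + 4\right) = \sqrt{-11} \left(-21\right) = i \sqrt{11} \left(-21\right) = - 21 i \sqrt{11}$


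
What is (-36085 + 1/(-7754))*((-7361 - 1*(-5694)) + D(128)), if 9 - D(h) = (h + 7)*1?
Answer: 501686942163/7754 ≈ 6.4700e+7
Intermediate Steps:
D(h) = 2 - h (D(h) = 9 - (h + 7) = 9 - (7 + h) = 9 + (-7 - h) = 2 - h)
(-36085 + 1/(-7754))*((-7361 - 1*(-5694)) + D(128)) = (-36085 + 1/(-7754))*((-7361 - 1*(-5694)) + (2 - 1*128)) = (-36085 - 1/7754)*((-7361 + 5694) + (2 - 128)) = -279803091*(-1667 - 126)/7754 = -279803091/7754*(-1793) = 501686942163/7754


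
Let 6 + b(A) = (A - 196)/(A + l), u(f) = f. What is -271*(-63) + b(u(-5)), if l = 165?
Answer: 2730519/160 ≈ 17066.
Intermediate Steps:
b(A) = -6 + (-196 + A)/(165 + A) (b(A) = -6 + (A - 196)/(A + 165) = -6 + (-196 + A)/(165 + A))
-271*(-63) + b(u(-5)) = -271*(-63) + (-1186 - 5*(-5))/(165 - 5) = 17073 + (-1186 + 25)/160 = 17073 + (1/160)*(-1161) = 17073 - 1161/160 = 2730519/160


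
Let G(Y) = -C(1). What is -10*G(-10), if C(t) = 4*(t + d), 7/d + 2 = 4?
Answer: 180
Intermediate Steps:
d = 7/2 (d = 7/(-2 + 4) = 7/2 ≈ 3.5000)
C(t) = 14 + 4*t (C(t) = 4*(t + 7/2) = 4*(7/2 + t) = 14 + 4*t)
G(Y) = -18 (G(Y) = -(14 + 4*1) = -(14 + 4) = -1*18 = -18)
-10*G(-10) = -10*(-18) = 180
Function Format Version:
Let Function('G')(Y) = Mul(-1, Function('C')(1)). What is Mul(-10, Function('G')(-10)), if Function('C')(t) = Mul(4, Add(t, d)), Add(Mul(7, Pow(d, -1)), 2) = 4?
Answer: 180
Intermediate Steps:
d = Rational(7, 2) (d = Mul(7, Pow(Add(-2, 4), -1)) = Mul(7, Pow(2, -1)) = Mul(7, Rational(1, 2)) = Rational(7, 2) ≈ 3.5000)
Function('C')(t) = Add(14, Mul(4, t)) (Function('C')(t) = Mul(4, Add(t, Rational(7, 2))) = Mul(4, Add(Rational(7, 2), t)) = Add(14, Mul(4, t)))
Function('G')(Y) = -18 (Function('G')(Y) = Mul(-1, Add(14, Mul(4, 1))) = Mul(-1, Add(14, 4)) = Mul(-1, 18) = -18)
Mul(-10, Function('G')(-10)) = Mul(-10, -18) = 180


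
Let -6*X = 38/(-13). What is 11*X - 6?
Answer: -25/39 ≈ -0.64103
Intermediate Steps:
X = 19/39 (X = -19/(3*(-13)) = -19*(-1)/(3*13) = -⅙*(-38/13) = 19/39 ≈ 0.48718)
11*X - 6 = 11*(19/39) - 6 = 209/39 - 6 = -25/39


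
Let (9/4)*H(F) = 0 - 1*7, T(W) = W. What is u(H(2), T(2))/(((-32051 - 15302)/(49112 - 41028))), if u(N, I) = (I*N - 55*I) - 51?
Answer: 12166420/426177 ≈ 28.548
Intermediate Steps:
H(F) = -28/9 (H(F) = 4*(0 - 1*7)/9 = 4*(0 - 7)/9 = (4/9)*(-7) = -28/9)
u(N, I) = -51 - 55*I + I*N (u(N, I) = (-55*I + I*N) - 51 = -51 - 55*I + I*N)
u(H(2), T(2))/(((-32051 - 15302)/(49112 - 41028))) = (-51 - 55*2 + 2*(-28/9))/(((-32051 - 15302)/(49112 - 41028))) = (-51 - 110 - 56/9)/((-47353/8084)) = -1505/(9*((-47353*1/8084))) = -1505/(9*(-47353/8084)) = -1505/9*(-8084/47353) = 12166420/426177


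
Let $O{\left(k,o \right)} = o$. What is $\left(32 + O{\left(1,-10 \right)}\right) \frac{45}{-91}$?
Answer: $- \frac{990}{91} \approx -10.879$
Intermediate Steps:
$\left(32 + O{\left(1,-10 \right)}\right) \frac{45}{-91} = \left(32 - 10\right) \frac{45}{-91} = 22 \cdot 45 \left(- \frac{1}{91}\right) = 22 \left(- \frac{45}{91}\right) = - \frac{990}{91}$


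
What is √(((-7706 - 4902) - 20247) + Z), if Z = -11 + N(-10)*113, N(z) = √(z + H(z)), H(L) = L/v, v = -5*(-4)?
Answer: √(-131464 + 226*I*√42)/2 ≈ 1.0099 + 181.29*I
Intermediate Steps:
v = 20
H(L) = L/20
N(z) = √105*√z/10 (N(z) = √(z + z/20) = √(21*z/20) = √105*√z/10)
Z = -11 + 113*I*√42/2 (Z = -11 + (√105*√(-10)/10)*113 = -11 + (√105*(I*√10)/10)*113 = -11 + (I*√42/2)*113 = -11 + 113*I*√42/2 ≈ -11.0 + 366.16*I)
√(((-7706 - 4902) - 20247) + Z) = √(((-7706 - 4902) - 20247) + (-11 + 113*I*√42/2)) = √((-12608 - 20247) + (-11 + 113*I*√42/2)) = √(-32855 + (-11 + 113*I*√42/2)) = √(-32866 + 113*I*√42/2)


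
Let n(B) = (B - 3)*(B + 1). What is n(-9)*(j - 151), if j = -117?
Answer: -25728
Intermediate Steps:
n(B) = (1 + B)*(-3 + B) (n(B) = (-3 + B)*(1 + B) = (1 + B)*(-3 + B))
n(-9)*(j - 151) = (-3 + (-9)**2 - 2*(-9))*(-117 - 151) = (-3 + 81 + 18)*(-268) = 96*(-268) = -25728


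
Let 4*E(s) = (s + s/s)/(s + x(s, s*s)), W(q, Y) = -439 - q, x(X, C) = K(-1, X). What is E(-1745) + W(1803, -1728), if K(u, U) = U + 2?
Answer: -17935/8 ≈ -2241.9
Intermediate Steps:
K(u, U) = 2 + U
x(X, C) = 2 + X
E(s) = (1 + s)/(4*(2 + 2*s)) (E(s) = ((s + s/s)/(s + (2 + s)))/4 = ((s + 1)/(2 + 2*s))/4 = ((1 + s)/(2 + 2*s))/4 = (1 + s)/(4*(2 + 2*s)))
E(-1745) + W(1803, -1728) = 1/8 + (-439 - 1*1803) = 1/8 + (-439 - 1803) = 1/8 - 2242 = -17935/8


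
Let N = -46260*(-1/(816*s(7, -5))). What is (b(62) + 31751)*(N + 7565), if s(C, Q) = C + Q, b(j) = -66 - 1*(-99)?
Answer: 4102897235/17 ≈ 2.4135e+8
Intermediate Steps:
b(j) = 33 (b(j) = -66 + 99 = 33)
N = 3855/136 (N = -46260*(-1/(816*(7 - 5))) = -46260/((2*(-24))*34) = -46260/((-48*34)) = -46260/(-1632) = -46260*(-1/1632) = 3855/136 ≈ 28.346)
(b(62) + 31751)*(N + 7565) = (33 + 31751)*(3855/136 + 7565) = 31784*(1032695/136) = 4102897235/17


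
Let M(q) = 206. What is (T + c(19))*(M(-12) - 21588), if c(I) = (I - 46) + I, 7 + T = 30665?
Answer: -655358300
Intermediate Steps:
T = 30658 (T = -7 + 30665 = 30658)
c(I) = -46 + 2*I (c(I) = (-46 + I) + I = -46 + 2*I)
(T + c(19))*(M(-12) - 21588) = (30658 + (-46 + 2*19))*(206 - 21588) = (30658 + (-46 + 38))*(-21382) = (30658 - 8)*(-21382) = 30650*(-21382) = -655358300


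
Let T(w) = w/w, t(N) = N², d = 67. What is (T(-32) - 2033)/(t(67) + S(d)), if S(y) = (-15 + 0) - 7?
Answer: -2032/4467 ≈ -0.45489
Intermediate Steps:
T(w) = 1
S(y) = -22 (S(y) = -15 - 7 = -22)
(T(-32) - 2033)/(t(67) + S(d)) = (1 - 2033)/(67² - 22) = -2032/(4489 - 22) = -2032/4467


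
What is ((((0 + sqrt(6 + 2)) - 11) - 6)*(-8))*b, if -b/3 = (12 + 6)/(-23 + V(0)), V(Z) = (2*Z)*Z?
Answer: 7344/23 - 864*sqrt(2)/23 ≈ 266.18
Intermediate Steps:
V(Z) = 2*Z**2
b = 54/23 (b = -3*(12 + 6)/(-23 + 2*0**2) = -54/(-23 + 2*0) = -54/(-23 + 0) = -54/(-23) = -54*(-1)/23 = -3*(-18/23) = 54/23 ≈ 2.3478)
((((0 + sqrt(6 + 2)) - 11) - 6)*(-8))*b = ((((0 + sqrt(6 + 2)) - 11) - 6)*(-8))*(54/23) = ((((0 + sqrt(8)) - 11) - 6)*(-8))*(54/23) = ((((0 + 2*sqrt(2)) - 11) - 6)*(-8))*(54/23) = (((2*sqrt(2) - 11) - 6)*(-8))*(54/23) = (((-11 + 2*sqrt(2)) - 6)*(-8))*(54/23) = ((-17 + 2*sqrt(2))*(-8))*(54/23) = (136 - 16*sqrt(2))*(54/23) = 7344/23 - 864*sqrt(2)/23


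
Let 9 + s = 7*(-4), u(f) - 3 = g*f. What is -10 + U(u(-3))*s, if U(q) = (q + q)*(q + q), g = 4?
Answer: -11998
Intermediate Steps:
u(f) = 3 + 4*f
s = -37 (s = -9 + 7*(-4) = -9 - 28 = -37)
U(q) = 4*q² (U(q) = (2*q)*(2*q) = 4*q²)
-10 + U(u(-3))*s = -10 + (4*(3 + 4*(-3))²)*(-37) = -10 + (4*(3 - 12)²)*(-37) = -10 + (4*(-9)²)*(-37) = -10 + (4*81)*(-37) = -10 + 324*(-37) = -10 - 11988 = -11998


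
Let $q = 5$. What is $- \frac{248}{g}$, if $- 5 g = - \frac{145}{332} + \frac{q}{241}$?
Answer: $- \frac{19842976}{6657} \approx -2980.8$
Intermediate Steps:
$g = \frac{6657}{80012}$ ($g = - \frac{- \frac{145}{332} + \frac{5}{241}}{5} = \left(- \frac{1}{5}\right) \left(- \frac{33285}{80012}\right) = \frac{6657}{80012} \approx 0.0832$)
$- \frac{248}{g} = - \frac{248}{\frac{6657}{80012}} = \left(-248\right) \frac{80012}{6657} = - \frac{19842976}{6657}$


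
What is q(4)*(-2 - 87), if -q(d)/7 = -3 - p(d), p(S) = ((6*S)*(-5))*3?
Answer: 222411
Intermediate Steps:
p(S) = -90*S (p(S) = -30*S*3 = -90*S)
q(d) = 21 - 630*d (q(d) = -7*(-3 - (-90)*d) = -7*(-3 + 90*d) = 21 - 630*d)
q(4)*(-2 - 87) = (21 - 630*4)*(-2 - 87) = (21 - 2520)*(-89) = -2499*(-89) = 222411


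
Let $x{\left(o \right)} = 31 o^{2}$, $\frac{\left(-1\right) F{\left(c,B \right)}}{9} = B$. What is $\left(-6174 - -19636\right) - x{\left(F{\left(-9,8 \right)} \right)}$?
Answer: $-147242$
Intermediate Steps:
$F{\left(c,B \right)} = - 9 B$
$\left(-6174 - -19636\right) - x{\left(F{\left(-9,8 \right)} \right)} = \left(-6174 - -19636\right) - 31 \left(\left(-9\right) 8\right)^{2} = \left(-6174 + 19636\right) - 31 \left(-72\right)^{2} = 13462 - 31 \cdot 5184 = 13462 - 160704 = -147242$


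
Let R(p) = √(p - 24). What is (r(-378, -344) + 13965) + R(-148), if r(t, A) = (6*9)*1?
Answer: 14019 + 2*I*√43 ≈ 14019.0 + 13.115*I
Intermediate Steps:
r(t, A) = 54 (r(t, A) = 54*1 = 54)
R(p) = √(-24 + p)
(r(-378, -344) + 13965) + R(-148) = (54 + 13965) + √(-24 - 148) = 14019 + √(-172) = 14019 + 2*I*√43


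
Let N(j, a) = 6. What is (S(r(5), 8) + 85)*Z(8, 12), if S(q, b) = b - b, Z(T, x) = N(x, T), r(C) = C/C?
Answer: 510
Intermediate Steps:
r(C) = 1
Z(T, x) = 6
S(q, b) = 0
(S(r(5), 8) + 85)*Z(8, 12) = (0 + 85)*6 = 85*6 = 510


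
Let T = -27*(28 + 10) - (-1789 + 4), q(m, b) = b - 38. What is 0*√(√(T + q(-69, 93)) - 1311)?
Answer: 0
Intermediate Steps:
q(m, b) = -38 + b
T = 759 (T = -27*38 - 1*(-1785) = -1026 + 1785 = 759)
0*√(√(T + q(-69, 93)) - 1311) = 0*√(√(759 + (-38 + 93)) - 1311) = 0*√(√(759 + 55) - 1311) = 0*√(√814 - 1311) = 0*√(-1311 + √814) = 0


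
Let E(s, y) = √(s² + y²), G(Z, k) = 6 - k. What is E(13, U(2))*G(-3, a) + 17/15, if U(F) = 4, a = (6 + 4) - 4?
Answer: 17/15 ≈ 1.1333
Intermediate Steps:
a = 6 (a = 10 - 4 = 6)
E(13, U(2))*G(-3, a) + 17/15 = √(13² + 4²)*(6 - 1*6) + 17/15 = √(169 + 16)*(6 - 6) + 17*(1/15) = √185*0 + 17/15 = 0 + 17/15 = 17/15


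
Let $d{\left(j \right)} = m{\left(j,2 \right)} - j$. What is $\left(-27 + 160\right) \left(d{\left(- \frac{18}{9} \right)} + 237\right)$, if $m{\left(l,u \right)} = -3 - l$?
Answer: $31654$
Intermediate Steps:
$d{\left(j \right)} = -3 - 2 j$ ($d{\left(j \right)} = \left(-3 - j\right) - j = -3 - 2 j$)
$\left(-27 + 160\right) \left(d{\left(- \frac{18}{9} \right)} + 237\right) = \left(-27 + 160\right) \left(\left(-3 - 2 \left(- \frac{18}{9}\right)\right) + 237\right) = 133 \left(\left(-3 - 2 \left(\left(-18\right) \frac{1}{9}\right)\right) + 237\right) = 133 \left(\left(-3 - -4\right) + 237\right) = 133 \left(\left(-3 + 4\right) + 237\right) = 133 \left(1 + 237\right) = 133 \cdot 238 = 31654$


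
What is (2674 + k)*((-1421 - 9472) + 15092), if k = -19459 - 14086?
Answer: -129627329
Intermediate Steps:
k = -33545
(2674 + k)*((-1421 - 9472) + 15092) = (2674 - 33545)*((-1421 - 9472) + 15092) = -30871*(-10893 + 15092) = -30871*4199 = -129627329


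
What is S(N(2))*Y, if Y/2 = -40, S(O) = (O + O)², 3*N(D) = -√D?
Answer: -640/9 ≈ -71.111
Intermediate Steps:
N(D) = -√D/3 (N(D) = (-√D)/3 = -√D/3)
S(O) = 4*O² (S(O) = (2*O)² = 4*O²)
Y = -80 (Y = 2*(-40) = -80)
S(N(2))*Y = (4*(-√2/3)²)*(-80) = (4*(2/9))*(-80) = (8/9)*(-80) = -640/9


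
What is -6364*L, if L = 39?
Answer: -248196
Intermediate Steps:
-6364*L = -6364*39 = -248196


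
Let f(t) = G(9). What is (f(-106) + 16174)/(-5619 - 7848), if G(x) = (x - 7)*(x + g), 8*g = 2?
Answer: -10795/8978 ≈ -1.2024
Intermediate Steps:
g = 1/4 (g = (1/8)*2 = 1/4 ≈ 0.25000)
G(x) = (-7 + x)*(1/4 + x) (G(x) = (x - 7)*(x + 1/4) = (-7 + x)*(1/4 + x))
f(t) = 37/2 (f(t) = -7/4 + 9**2 - 27/4*9 = -7/4 + 81 - 243/4 = 37/2)
(f(-106) + 16174)/(-5619 - 7848) = (37/2 + 16174)/(-5619 - 7848) = (32385/2)/(-13467) = (32385/2)*(-1/13467) = -10795/8978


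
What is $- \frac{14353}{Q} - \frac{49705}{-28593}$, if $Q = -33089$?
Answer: $\frac{2055084074}{946113777} \approx 2.1721$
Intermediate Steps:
$- \frac{14353}{Q} - \frac{49705}{-28593} = - \frac{14353}{-33089} - \frac{49705}{-28593} = \left(-14353\right) \left(- \frac{1}{33089}\right) - - \frac{49705}{28593} = \frac{14353}{33089} + \frac{49705}{28593} = \frac{2055084074}{946113777}$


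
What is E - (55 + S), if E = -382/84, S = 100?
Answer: -6701/42 ≈ -159.55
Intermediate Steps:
E = -191/42 (E = -382*1/84 = -191/42 ≈ -4.5476)
E - (55 + S) = -191/42 - (55 + 100) = -191/42 - 1*155 = -191/42 - 155 = -6701/42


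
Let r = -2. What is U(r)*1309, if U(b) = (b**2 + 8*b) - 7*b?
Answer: 2618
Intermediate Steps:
U(b) = b + b**2
U(r)*1309 = -2*(1 - 2)*1309 = -2*(-1)*1309 = 2*1309 = 2618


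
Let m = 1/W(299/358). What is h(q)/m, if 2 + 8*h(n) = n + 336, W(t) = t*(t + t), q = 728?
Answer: 47471931/256328 ≈ 185.20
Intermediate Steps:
W(t) = 2*t**2 (W(t) = t*(2*t) = 2*t**2)
h(n) = 167/4 + n/8 (h(n) = -1/4 + (n + 336)/8 = -1/4 + (336 + n)/8 = -1/4 + (42 + n/8) = 167/4 + n/8)
m = 64082/89401 (m = 1/(2*(299/358)**2) = 1/(2*(89401/128164)) = 1/(89401/64082) = 64082/89401 ≈ 0.71679)
h(q)/m = (167/4 + (1/8)*728)/(64082/89401) = (167/4 + 91)*(89401/64082) = (531/4)*(89401/64082) = 47471931/256328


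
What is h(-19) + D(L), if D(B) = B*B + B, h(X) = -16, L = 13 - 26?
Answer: 140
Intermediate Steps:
L = -13
D(B) = B + B² (D(B) = B² + B = B + B²)
h(-19) + D(L) = -16 - 13*(1 - 13) = -16 - 13*(-12) = -16 + 156 = 140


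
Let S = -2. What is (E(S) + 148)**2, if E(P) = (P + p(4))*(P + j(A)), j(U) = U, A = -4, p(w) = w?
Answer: 18496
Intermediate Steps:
E(P) = (-4 + P)*(4 + P) (E(P) = (P + 4)*(P - 4) = (4 + P)*(-4 + P) = (-4 + P)*(4 + P))
(E(S) + 148)**2 = ((-16 + (-2)**2) + 148)**2 = ((-16 + 4) + 148)**2 = (-12 + 148)**2 = 136**2 = 18496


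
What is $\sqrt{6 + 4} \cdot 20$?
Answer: $20 \sqrt{10} \approx 63.246$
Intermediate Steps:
$\sqrt{6 + 4} \cdot 20 = \sqrt{10} \cdot 20 = 20 \sqrt{10}$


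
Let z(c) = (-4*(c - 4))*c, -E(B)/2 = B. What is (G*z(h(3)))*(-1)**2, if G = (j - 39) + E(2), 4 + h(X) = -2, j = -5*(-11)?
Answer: -2880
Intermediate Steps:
E(B) = -2*B
j = 55
h(X) = -6 (h(X) = -4 - 2 = -6)
G = 12 (G = (55 - 39) - 2*2 = 16 - 4 = 12)
z(c) = c*(16 - 4*c) (z(c) = (-4*(-4 + c))*c = (16 - 4*c)*c = c*(16 - 4*c))
(G*z(h(3)))*(-1)**2 = (12*(4*(-6)*(4 - 1*(-6))))*(-1)**2 = (12*(4*(-6)*(4 + 6)))*1 = (12*(4*(-6)*10))*1 = (12*(-240))*1 = -2880*1 = -2880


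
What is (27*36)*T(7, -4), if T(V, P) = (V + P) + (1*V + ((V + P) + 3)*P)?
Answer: -13608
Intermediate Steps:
T(V, P) = P + 2*V + P*(3 + P + V) (T(V, P) = (P + V) + (V + ((P + V) + 3)*P) = (P + V) + (V + (3 + P + V)*P) = (P + V) + (V + P*(3 + P + V)) = P + 2*V + P*(3 + P + V))
(27*36)*T(7, -4) = (27*36)*((-4)² + 2*7 + 4*(-4) - 4*7) = 972*(16 + 14 - 16 - 28) = 972*(-14) = -13608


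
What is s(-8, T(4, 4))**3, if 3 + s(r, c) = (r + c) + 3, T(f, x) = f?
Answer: -64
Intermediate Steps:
s(r, c) = c + r (s(r, c) = -3 + ((r + c) + 3) = -3 + ((c + r) + 3) = -3 + (3 + c + r) = c + r)
s(-8, T(4, 4))**3 = (4 - 8)**3 = (-4)**3 = -64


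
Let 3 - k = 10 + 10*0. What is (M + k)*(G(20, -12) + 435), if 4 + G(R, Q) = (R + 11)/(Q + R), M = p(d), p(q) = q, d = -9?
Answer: -6958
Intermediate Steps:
M = -9
k = -7 (k = 3 - (10 + 10*0) = 3 - (10 + 0) = 3 - 1*10 = 3 - 10 = -7)
G(R, Q) = -4 + (11 + R)/(Q + R) (G(R, Q) = -4 + (R + 11)/(Q + R) = -4 + (11 + R)/(Q + R))
(M + k)*(G(20, -12) + 435) = (-9 - 7)*((11 - 4*(-12) - 3*20)/(-12 + 20) + 435) = -16*((11 + 48 - 60)/8 + 435) = -16*((⅛)*(-1) + 435) = -16*(-⅛ + 435) = -16*3479/8 = -6958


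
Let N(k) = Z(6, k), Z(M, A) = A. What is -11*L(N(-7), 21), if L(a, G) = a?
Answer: 77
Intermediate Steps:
N(k) = k
-11*L(N(-7), 21) = -11*(-7) = 77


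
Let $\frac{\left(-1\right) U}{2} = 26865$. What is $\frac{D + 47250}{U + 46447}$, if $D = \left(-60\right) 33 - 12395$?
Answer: $- \frac{32875}{7283} \approx -4.5139$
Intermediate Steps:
$U = -53730$ ($U = \left(-2\right) 26865 = -53730$)
$D = -14375$ ($D = -1980 - 12395 = -14375$)
$\frac{D + 47250}{U + 46447} = \frac{-14375 + 47250}{-53730 + 46447} = \frac{32875}{-7283} = 32875 \left(- \frac{1}{7283}\right) = - \frac{32875}{7283}$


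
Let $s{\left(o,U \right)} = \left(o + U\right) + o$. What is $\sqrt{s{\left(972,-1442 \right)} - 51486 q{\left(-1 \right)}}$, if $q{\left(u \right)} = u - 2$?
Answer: $4 \sqrt{9685} \approx 393.65$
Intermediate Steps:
$q{\left(u \right)} = -2 + u$
$s{\left(o,U \right)} = U + 2 o$ ($s{\left(o,U \right)} = \left(U + o\right) + o = U + 2 o$)
$\sqrt{s{\left(972,-1442 \right)} - 51486 q{\left(-1 \right)}} = \sqrt{\left(-1442 + 2 \cdot 972\right) - 51486 \left(-2 - 1\right)} = \sqrt{\left(-1442 + 1944\right) - -154458} = \sqrt{502 + 154458} = \sqrt{154960} = 4 \sqrt{9685}$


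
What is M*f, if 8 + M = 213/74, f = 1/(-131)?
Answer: 379/9694 ≈ 0.039096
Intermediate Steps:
f = -1/131 ≈ -0.0076336
M = -379/74 (M = -8 + 213/74 = -379/74 ≈ -5.1216)
M*f = -379/74*(-1/131) = 379/9694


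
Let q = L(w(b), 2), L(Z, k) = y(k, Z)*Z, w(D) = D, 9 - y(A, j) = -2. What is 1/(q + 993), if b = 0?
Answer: 1/993 ≈ 0.0010071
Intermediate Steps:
y(A, j) = 11 (y(A, j) = 9 - 1*(-2) = 9 + 2 = 11)
L(Z, k) = 11*Z
q = 0 (q = 11*0 = 0)
1/(q + 993) = 1/(0 + 993) = 1/993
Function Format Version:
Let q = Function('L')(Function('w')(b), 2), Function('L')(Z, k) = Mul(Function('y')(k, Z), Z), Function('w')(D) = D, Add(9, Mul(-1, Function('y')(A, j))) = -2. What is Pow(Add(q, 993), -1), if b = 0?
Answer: Rational(1, 993) ≈ 0.0010071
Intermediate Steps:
Function('y')(A, j) = 11 (Function('y')(A, j) = Add(9, Mul(-1, -2)) = Add(9, 2) = 11)
Function('L')(Z, k) = Mul(11, Z)
q = 0 (q = Mul(11, 0) = 0)
Pow(Add(q, 993), -1) = Pow(Add(0, 993), -1) = Pow(993, -1) = Rational(1, 993)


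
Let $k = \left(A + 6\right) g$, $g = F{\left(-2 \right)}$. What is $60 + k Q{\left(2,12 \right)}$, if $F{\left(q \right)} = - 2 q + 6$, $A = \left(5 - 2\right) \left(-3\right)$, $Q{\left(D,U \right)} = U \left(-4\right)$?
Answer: $1500$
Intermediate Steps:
$Q{\left(D,U \right)} = - 4 U$
$A = -9$ ($A = 3 \left(-3\right) = -9$)
$F{\left(q \right)} = 6 - 2 q$
$g = 10$ ($g = 6 - -4 = 6 + 4 = 10$)
$k = -30$ ($k = \left(-9 + 6\right) 10 = \left(-3\right) 10 = -30$)
$60 + k Q{\left(2,12 \right)} = 60 - 30 \left(\left(-4\right) 12\right) = 60 - -1440 = 60 + 1440 = 1500$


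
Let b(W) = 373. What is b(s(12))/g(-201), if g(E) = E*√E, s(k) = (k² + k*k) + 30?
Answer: 373*I*√201/40401 ≈ 0.13089*I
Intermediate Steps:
s(k) = 30 + 2*k² (s(k) = (k² + k²) + 30 = 2*k² + 30 = 30 + 2*k²)
g(E) = E^(3/2)
b(s(12))/g(-201) = 373/((-201)^(3/2)) = 373/((-201*I*√201)) = 373*(I*√201/40401) = 373*I*√201/40401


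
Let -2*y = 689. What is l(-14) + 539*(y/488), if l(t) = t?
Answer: -385035/976 ≈ -394.50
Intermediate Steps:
y = -689/2 (y = -1/2*689 = -689/2 ≈ -344.50)
l(-14) + 539*(y/488) = -14 + 539*(-689/2/488) = -14 + 539*(-689/2*1/488) = -14 + 539*(-689/976) = -14 - 371371/976 = -385035/976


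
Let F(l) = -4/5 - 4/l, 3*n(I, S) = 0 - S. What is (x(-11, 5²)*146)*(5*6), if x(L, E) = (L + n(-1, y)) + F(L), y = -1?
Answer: -534944/11 ≈ -48631.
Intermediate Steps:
n(I, S) = -S/3 (n(I, S) = (0 - S)/3 = (-S)/3 = -S/3)
F(l) = -⅘ - 4/l (F(l) = -4*⅕ - 4/l = -⅘ - 4/l)
x(L, E) = -7/15 + L - 4/L (x(L, E) = (L - ⅓*(-1)) + (-⅘ - 4/L) = (L + ⅓) + (-⅘ - 4/L) = (⅓ + L) + (-⅘ - 4/L) = -7/15 + L - 4/L)
(x(-11, 5²)*146)*(5*6) = ((-7/15 - 11 - 4/(-11))*146)*(5*6) = ((-7/15 - 11 - 4*(-1/11))*146)*30 = ((-7/15 - 11 + 4/11)*146)*30 = -1832/165*146*30 = -267472/165*30 = -534944/11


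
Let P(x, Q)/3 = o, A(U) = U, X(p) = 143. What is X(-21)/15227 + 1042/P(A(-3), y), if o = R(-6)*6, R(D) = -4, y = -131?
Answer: -7928119/548172 ≈ -14.463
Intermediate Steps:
o = -24 (o = -4*6 = -24)
P(x, Q) = -72 (P(x, Q) = 3*(-24) = -72)
X(-21)/15227 + 1042/P(A(-3), y) = 143/15227 + 1042/(-72) = 143*(1/15227) + 1042*(-1/72) = 143/15227 - 521/36 = -7928119/548172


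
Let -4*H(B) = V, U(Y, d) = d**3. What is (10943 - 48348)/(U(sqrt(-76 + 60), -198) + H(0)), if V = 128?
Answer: 37405/7762424 ≈ 0.0048187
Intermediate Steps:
H(B) = -32 (H(B) = -1/4*128 = -32)
(10943 - 48348)/(U(sqrt(-76 + 60), -198) + H(0)) = (10943 - 48348)/((-198)**3 - 32) = -37405/(-7762392 - 32) = -37405/(-7762424) = -37405*(-1/7762424) = 37405/7762424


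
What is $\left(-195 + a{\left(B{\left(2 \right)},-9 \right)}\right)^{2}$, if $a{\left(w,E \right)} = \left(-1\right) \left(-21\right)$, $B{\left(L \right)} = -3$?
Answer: $30276$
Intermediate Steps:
$a{\left(w,E \right)} = 21$
$\left(-195 + a{\left(B{\left(2 \right)},-9 \right)}\right)^{2} = \left(-195 + 21\right)^{2} = \left(-174\right)^{2} = 30276$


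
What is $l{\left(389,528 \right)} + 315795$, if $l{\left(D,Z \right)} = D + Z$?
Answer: $316712$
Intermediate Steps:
$l{\left(389,528 \right)} + 315795 = \left(389 + 528\right) + 315795 = 917 + 315795 = 316712$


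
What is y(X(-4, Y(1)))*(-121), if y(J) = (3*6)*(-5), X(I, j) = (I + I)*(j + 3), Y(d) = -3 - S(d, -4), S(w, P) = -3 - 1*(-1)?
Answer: 10890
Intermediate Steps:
S(w, P) = -2 (S(w, P) = -3 + 1 = -2)
Y(d) = -1 (Y(d) = -3 - 1*(-2) = -3 + 2 = -1)
X(I, j) = 2*I*(3 + j) (X(I, j) = (2*I)*(3 + j) = 2*I*(3 + j))
y(J) = -90 (y(J) = 18*(-5) = -90)
y(X(-4, Y(1)))*(-121) = -90*(-121) = 10890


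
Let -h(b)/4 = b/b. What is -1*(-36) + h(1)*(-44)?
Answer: 212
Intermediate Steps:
h(b) = -4 (h(b) = -4*b/b = -4*1 = -4)
-1*(-36) + h(1)*(-44) = -1*(-36) - 4*(-44) = 36 + 176 = 212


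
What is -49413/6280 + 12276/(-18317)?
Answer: -982191201/115030760 ≈ -8.5385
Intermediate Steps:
-49413/6280 + 12276/(-18317) = -49413*1/6280 + 12276*(-1/18317) = -49413/6280 - 12276/18317 = -982191201/115030760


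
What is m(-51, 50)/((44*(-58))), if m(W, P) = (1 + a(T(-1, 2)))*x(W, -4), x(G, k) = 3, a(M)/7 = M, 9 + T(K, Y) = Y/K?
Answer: 57/638 ≈ 0.089342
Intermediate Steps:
T(K, Y) = -9 + Y/K
a(M) = 7*M
m(W, P) = -228 (m(W, P) = (1 + 7*(-9 + 2/(-1)))*3 = (1 + 7*(-9 + 2*(-1)))*3 = (1 + 7*(-9 - 2))*3 = (1 + 7*(-11))*3 = (1 - 77)*3 = -76*3 = -228)
m(-51, 50)/((44*(-58))) = -228/(44*(-58)) = -228/(-2552) = -228*(-1/2552) = 57/638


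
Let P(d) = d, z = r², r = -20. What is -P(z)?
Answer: -400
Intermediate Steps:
z = 400 (z = (-20)² = 400)
-P(z) = -1*400 = -400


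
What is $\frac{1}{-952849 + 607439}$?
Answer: $- \frac{1}{345410} \approx -2.8951 \cdot 10^{-6}$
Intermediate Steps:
$\frac{1}{-952849 + 607439} = \frac{1}{-345410} = - \frac{1}{345410}$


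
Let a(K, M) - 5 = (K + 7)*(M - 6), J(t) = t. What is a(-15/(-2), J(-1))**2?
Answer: 37249/4 ≈ 9312.3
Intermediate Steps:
a(K, M) = 5 + (-6 + M)*(7 + K) (a(K, M) = 5 + (K + 7)*(M - 6) = 5 + (7 + K)*(-6 + M) = 5 + (-6 + M)*(7 + K))
a(-15/(-2), J(-1))**2 = (-37 - (-90)/(-2) + 7*(-1) - 15/(-2)*(-1))**2 = (-37 - (-90)*(-1)/2 - 7 - 15*(-1/2)*(-1))**2 = (-37 - 6*15/2 - 7 + (15/2)*(-1))**2 = (-37 - 45 - 7 - 15/2)**2 = (-193/2)**2 = 37249/4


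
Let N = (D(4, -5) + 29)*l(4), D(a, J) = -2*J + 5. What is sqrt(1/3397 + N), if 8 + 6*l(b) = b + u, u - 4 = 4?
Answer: sqrt(3046487349)/10191 ≈ 5.4161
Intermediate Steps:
u = 8 (u = 4 + 4 = 8)
D(a, J) = 5 - 2*J
l(b) = b/6 (l(b) = -4/3 + (b + 8)/6 = -4/3 + (8 + b)/6 = -4/3 + (4/3 + b/6) = b/6)
N = 88/3 (N = ((5 - 2*(-5)) + 29)*((1/6)*4) = ((5 + 10) + 29)*(2/3) = (15 + 29)*(2/3) = 44*(2/3) = 88/3 ≈ 29.333)
sqrt(1/3397 + N) = sqrt(1/3397 + 88/3) = sqrt(298939/10191) = sqrt(3046487349)/10191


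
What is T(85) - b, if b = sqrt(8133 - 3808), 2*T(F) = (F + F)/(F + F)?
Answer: 1/2 - 5*sqrt(173) ≈ -65.265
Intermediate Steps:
T(F) = 1/2 (T(F) = ((F + F)/(F + F))/2 = ((2*F)/((2*F)))/2 = ((2*F)*(1/(2*F)))/2 = (1/2)*1 = 1/2)
b = 5*sqrt(173) (b = sqrt(4325) = 5*sqrt(173) ≈ 65.765)
T(85) - b = 1/2 - 5*sqrt(173)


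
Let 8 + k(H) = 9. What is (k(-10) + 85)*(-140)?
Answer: -12040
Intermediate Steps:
k(H) = 1 (k(H) = -8 + 9 = 1)
(k(-10) + 85)*(-140) = (1 + 85)*(-140) = 86*(-140) = -12040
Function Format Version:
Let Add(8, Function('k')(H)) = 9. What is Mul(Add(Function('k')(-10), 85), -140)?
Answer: -12040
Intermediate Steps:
Function('k')(H) = 1 (Function('k')(H) = Add(-8, 9) = 1)
Mul(Add(Function('k')(-10), 85), -140) = Mul(Add(1, 85), -140) = Mul(86, -140) = -12040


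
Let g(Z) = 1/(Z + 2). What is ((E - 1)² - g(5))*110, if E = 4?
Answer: 6820/7 ≈ 974.29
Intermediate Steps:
g(Z) = 1/(2 + Z)
((E - 1)² - g(5))*110 = ((4 - 1)² - 1/(2 + 5))*110 = (3² - 1/7)*110 = (9 - 1*⅐)*110 = (9 - ⅐)*110 = (62/7)*110 = 6820/7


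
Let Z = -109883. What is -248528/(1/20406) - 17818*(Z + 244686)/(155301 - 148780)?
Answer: -33073408021582/6521 ≈ -5.0718e+9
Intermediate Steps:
-248528/(1/20406) - 17818*(Z + 244686)/(155301 - 148780) = -248528/(1/20406) - 17818*(-109883 + 244686)/(155301 - 148780) = -248528/1/20406 - 17818/(6521/134803) = -248528*20406 - 17818/(6521*(1/134803)) = -5071462368 - 17818/6521/134803 = -5071462368 - 17818*134803/6521 = -5071462368 - 2401919854/6521 = -33073408021582/6521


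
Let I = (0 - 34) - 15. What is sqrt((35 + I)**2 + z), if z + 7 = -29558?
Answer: I*sqrt(29369) ≈ 171.37*I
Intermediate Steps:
z = -29565 (z = -7 - 29558 = -29565)
I = -49 (I = -34 - 15 = -49)
sqrt((35 + I)**2 + z) = sqrt((35 - 49)**2 - 29565) = sqrt((-14)**2 - 29565) = sqrt(196 - 29565) = sqrt(-29369) = I*sqrt(29369)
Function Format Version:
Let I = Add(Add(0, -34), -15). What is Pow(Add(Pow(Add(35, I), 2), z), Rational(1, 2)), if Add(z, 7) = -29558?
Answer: Mul(I, Pow(29369, Rational(1, 2))) ≈ Mul(171.37, I)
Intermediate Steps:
z = -29565 (z = Add(-7, -29558) = -29565)
I = -49 (I = Add(-34, -15) = -49)
Pow(Add(Pow(Add(35, I), 2), z), Rational(1, 2)) = Pow(Add(Pow(Add(35, -49), 2), -29565), Rational(1, 2)) = Pow(Add(Pow(-14, 2), -29565), Rational(1, 2)) = Pow(Add(196, -29565), Rational(1, 2)) = Pow(-29369, Rational(1, 2)) = Mul(I, Pow(29369, Rational(1, 2)))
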